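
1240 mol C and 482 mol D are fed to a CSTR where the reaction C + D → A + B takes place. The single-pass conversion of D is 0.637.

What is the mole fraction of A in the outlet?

D reacted = 0.637 × 482 = 307 mol; ν_D = −1, so ξ = 307/1 = 307 mol.
Outlet amounts (n = n₀ + ν ξ):
  C: 1240 − 1(307) = 933
  D: 482 − 1(307) = 175
  A: 0 + 1(307) = 307
  B: 0 + 1(307) = 307
Total out = 1722 mol; y_A = 307 / 1722 = 0.1783.

0.178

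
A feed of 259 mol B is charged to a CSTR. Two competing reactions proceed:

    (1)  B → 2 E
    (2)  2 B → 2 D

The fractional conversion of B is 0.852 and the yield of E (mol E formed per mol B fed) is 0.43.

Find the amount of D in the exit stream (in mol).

Yield of E: 2ξ₁ / 259 = 0.43 → ξ₁ = 55.69 mol.
Conversion of B: 1ξ₁ + 2ξ₂ = 0.852 × 259 = 220.7 → ξ₂ = 82.49 mol.
Outlet amounts (n = n₀ + Σ ν·ξ):
  B: 259 − 1(55.69) − 2(82.49) = 38.33
  E: 0 + 2(55.69) = 111.4
  D: 0 + 2(82.49) = 165

165 mol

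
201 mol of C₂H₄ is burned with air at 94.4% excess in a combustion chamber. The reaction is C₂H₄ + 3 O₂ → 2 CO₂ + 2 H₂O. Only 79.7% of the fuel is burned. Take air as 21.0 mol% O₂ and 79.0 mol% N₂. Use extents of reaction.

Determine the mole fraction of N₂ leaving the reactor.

Stoichiometric O₂ = 3 × 201 = 603 mol; O₂ fed = 603 × 1.944 = 1172 mol.
N₂ fed = 1172 × 79/21 = 4410 mol.
Fuel reacted = 0.797 × 201 → ξ = 160.2 mol.
Outlet (n = n₀ + ν ξ):
  C₂H₄: 201 − 1(160.2) = 40.8
  O₂: 1172 − 3(160.2) = 691.6
  N₂: 4410 (inert)
  CO₂: 0 + 2(160.2) = 320.4
  H₂O: 0 + 2(160.2) = 320.4
Total out = 5783 mol; y_N₂ = 4410 / 5783 = 0.7625.

0.763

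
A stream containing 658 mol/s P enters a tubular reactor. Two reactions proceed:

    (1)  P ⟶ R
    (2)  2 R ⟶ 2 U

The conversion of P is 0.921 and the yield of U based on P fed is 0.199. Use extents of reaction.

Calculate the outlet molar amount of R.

475 mol/s

Conversion of P: P consumed = 1ξ₁ = 0.921 × 658 → ξ₁ = 606 mol/s.
Yield of U: 2ξ₂ / 658 = 0.199 → ξ₂ = 65.47 mol/s.
Outlet amounts (n = n₀ + Σ ν·ξ):
  P: 658 − 1(606) = 51.98
  R: 0 + 1(606) − 2(65.47) = 475.1
  U: 0 + 2(65.47) = 130.9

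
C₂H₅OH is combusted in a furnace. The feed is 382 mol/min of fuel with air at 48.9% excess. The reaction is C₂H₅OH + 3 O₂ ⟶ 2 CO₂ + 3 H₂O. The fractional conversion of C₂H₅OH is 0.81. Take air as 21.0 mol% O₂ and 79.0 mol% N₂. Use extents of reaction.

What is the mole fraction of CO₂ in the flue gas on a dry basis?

0.0784

Stoichiometric O₂ = 3 × 382 = 1146 mol/min; O₂ fed = 1146 × 1.489 = 1706 mol/min.
N₂ fed = 1706 × 79/21 = 6419 mol/min.
Fuel reacted = 0.81 × 382 → ξ = 309.4 mol/min.
Outlet (n = n₀ + ν ξ):
  C₂H₅OH: 382 − 1(309.4) = 72.58
  O₂: 1706 − 3(309.4) = 778.1
  N₂: 6419 (inert)
  CO₂: 0 + 2(309.4) = 618.8
  H₂O: 0 + 3(309.4) = 928.3
Dry total = 7889 mol/min; y_CO₂ (dry) = 618.8 / 7889 = 0.07844.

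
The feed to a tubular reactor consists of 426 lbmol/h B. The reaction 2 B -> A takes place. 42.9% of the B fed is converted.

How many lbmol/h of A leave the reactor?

B reacted = 0.429 × 426 = 182.8 lbmol/h; ν_B = −2, so ξ = 182.8/2 = 91.38 lbmol/h.
Outlet amounts (n = n₀ + ν ξ):
  B: 426 − 2(91.38) = 243.2
  A: 0 + 1(91.38) = 91.38

91.4 lbmol/h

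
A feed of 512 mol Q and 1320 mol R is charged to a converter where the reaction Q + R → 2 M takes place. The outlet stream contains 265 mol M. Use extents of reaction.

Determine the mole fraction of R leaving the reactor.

0.648

For M: n = n₀ + 2ξ → 265 = 0 + 2ξ, giving ξ = 132.5 mol.
Outlet amounts (n = n₀ + ν ξ):
  Q: 512 − 1(132.5) = 379.5
  R: 1320 − 1(132.5) = 1188
  M: 0 + 2(132.5) = 265
Total out = 1832 mol; y_R = 1188 / 1832 = 0.6482.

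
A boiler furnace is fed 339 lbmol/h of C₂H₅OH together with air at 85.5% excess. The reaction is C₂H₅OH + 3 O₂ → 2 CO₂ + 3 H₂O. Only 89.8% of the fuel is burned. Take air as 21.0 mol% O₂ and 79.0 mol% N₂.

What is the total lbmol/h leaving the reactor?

9630 lbmol/h

Stoichiometric O₂ = 3 × 339 = 1017 lbmol/h; O₂ fed = 1017 × 1.855 = 1887 lbmol/h.
N₂ fed = 1887 × 79/21 = 7097 lbmol/h.
Fuel reacted = 0.898 × 339 → ξ = 304.4 lbmol/h.
Outlet (n = n₀ + ν ξ):
  C₂H₅OH: 339 − 1(304.4) = 34.58
  O₂: 1887 − 3(304.4) = 973.3
  N₂: 7097 (inert)
  CO₂: 0 + 2(304.4) = 608.8
  H₂O: 0 + 3(304.4) = 913.3
Total out = 34.58 + 973.3 + 7097 + 608.8 + 913.3 = 9627 lbmol/h.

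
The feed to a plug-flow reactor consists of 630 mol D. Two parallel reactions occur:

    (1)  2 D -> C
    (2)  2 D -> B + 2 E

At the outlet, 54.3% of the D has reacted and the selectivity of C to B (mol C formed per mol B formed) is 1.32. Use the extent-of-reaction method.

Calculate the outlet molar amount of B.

73.7 mol

Conversion of D: D consumed = 0.543 × 630 = 342.1 mol = 2ξ₁ + 2ξ₂.
Selectivity: 1ξ₁ / (1ξ₂) = 1.32 → ξ₁ = 1.32 ξ₂.
Substitute: (2·1.32 + 2) ξ₂ = 342.1 → ξ₂ = 73.73 mol, ξ₁ = 97.32 mol.
Outlet amounts (n = n₀ + Σ ν·ξ):
  D: 630 − 2(97.32) − 2(73.73) = 287.9
  C: 0 + 1(97.32) = 97.32
  B: 0 + 1(73.73) = 73.73
  E: 0 + 2(73.73) = 147.5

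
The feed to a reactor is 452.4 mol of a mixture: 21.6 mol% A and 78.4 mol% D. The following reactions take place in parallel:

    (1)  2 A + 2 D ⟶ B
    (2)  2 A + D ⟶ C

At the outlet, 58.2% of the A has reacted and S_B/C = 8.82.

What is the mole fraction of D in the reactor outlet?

0.813

Conversion of A: A consumed = 0.582 × 97.72 = 56.87 mol = 2ξ₁ + 2ξ₂.
Selectivity: 1ξ₁ / (1ξ₂) = 8.82 → ξ₁ = 8.82 ξ₂.
Substitute: (2·8.82 + 2) ξ₂ = 56.87 → ξ₂ = 2.896 mol, ξ₁ = 25.54 mol.
Outlet amounts (n = n₀ + Σ ν·ξ):
  A: 97.72 − 2(25.54) − 2(2.896) = 40.85
  D: 354.7 − 2(25.54) − 1(2.896) = 300.7
  B: 0 + 1(25.54) = 25.54
  C: 0 + 1(2.896) = 2.896
Total out = 370 mol; y_D = 300.7 / 370 = 0.8127.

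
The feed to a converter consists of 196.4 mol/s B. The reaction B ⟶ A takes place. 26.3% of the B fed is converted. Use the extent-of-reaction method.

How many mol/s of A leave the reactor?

B reacted = 0.263 × 196.4 = 51.65 mol/s; ν_B = −1, so ξ = 51.65/1 = 51.65 mol/s.
Outlet amounts (n = n₀ + ν ξ):
  B: 196.4 − 1(51.65) = 144.7
  A: 0 + 1(51.65) = 51.65

51.7 mol/s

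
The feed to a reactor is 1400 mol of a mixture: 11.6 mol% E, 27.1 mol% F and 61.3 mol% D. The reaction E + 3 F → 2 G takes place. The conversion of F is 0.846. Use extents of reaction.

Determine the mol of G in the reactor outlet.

214 mol

F reacted = 0.846 × 379.4 = 321 mol; ν_F = −3, so ξ = 321/3 = 107 mol.
Outlet amounts (n = n₀ + ν ξ):
  E: 162.4 − 1(107) = 55.41
  F: 379.4 − 3(107) = 58.43
  G: 0 + 2(107) = 214
  D: 858.2 (inert)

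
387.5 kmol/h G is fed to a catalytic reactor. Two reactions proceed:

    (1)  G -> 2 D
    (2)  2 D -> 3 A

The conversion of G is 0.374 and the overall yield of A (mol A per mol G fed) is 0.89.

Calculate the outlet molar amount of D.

59.9 kmol/h

Conversion of G: G consumed = 1ξ₁ = 0.374 × 387.5 → ξ₁ = 144.9 kmol/h.
Yield of A: 3ξ₂ / 387.5 = 0.89 → ξ₂ = 115 kmol/h.
Outlet amounts (n = n₀ + Σ ν·ξ):
  G: 387.5 − 1(144.9) = 242.6
  D: 0 + 2(144.9) − 2(115) = 59.93
  A: 0 + 3(115) = 344.9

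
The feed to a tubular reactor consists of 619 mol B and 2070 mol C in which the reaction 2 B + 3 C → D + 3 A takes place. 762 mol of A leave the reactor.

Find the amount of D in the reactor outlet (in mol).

254 mol

For A: n = n₀ + 3ξ → 762 = 0 + 3ξ, giving ξ = 254 mol.
Outlet amounts (n = n₀ + ν ξ):
  B: 619 − 2(254) = 111
  C: 2070 − 3(254) = 1308
  D: 0 + 1(254) = 254
  A: 0 + 3(254) = 762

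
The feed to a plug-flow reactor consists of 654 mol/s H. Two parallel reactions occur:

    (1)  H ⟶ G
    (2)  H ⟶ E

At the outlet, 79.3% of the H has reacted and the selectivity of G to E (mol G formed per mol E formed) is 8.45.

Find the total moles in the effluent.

654 mol/s

Conversion of H: H consumed = 0.793 × 654 = 518.6 mol/s = 1ξ₁ + 1ξ₂.
Selectivity: 1ξ₁ / (1ξ₂) = 8.45 → ξ₁ = 8.45 ξ₂.
Substitute: (1·8.45 + 1) ξ₂ = 518.6 → ξ₂ = 54.88 mol/s, ξ₁ = 463.7 mol/s.
Outlet amounts (n = n₀ + Σ ν·ξ):
  H: 654 − 1(463.7) − 1(54.88) = 135.4
  G: 0 + 1(463.7) = 463.7
  E: 0 + 1(54.88) = 54.88
Total out = 135.4 + 463.7 + 54.88 = 654 mol/s.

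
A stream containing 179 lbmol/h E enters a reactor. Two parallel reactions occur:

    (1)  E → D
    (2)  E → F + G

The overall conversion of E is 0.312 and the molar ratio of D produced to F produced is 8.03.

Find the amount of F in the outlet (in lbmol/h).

Conversion of E: E consumed = 0.312 × 179 = 55.85 lbmol/h = 1ξ₁ + 1ξ₂.
Selectivity: 1ξ₁ / (1ξ₂) = 8.03 → ξ₁ = 8.03 ξ₂.
Substitute: (1·8.03 + 1) ξ₂ = 55.85 → ξ₂ = 6.185 lbmol/h, ξ₁ = 49.66 lbmol/h.
Outlet amounts (n = n₀ + Σ ν·ξ):
  E: 179 − 1(49.66) − 1(6.185) = 123.2
  D: 0 + 1(49.66) = 49.66
  F: 0 + 1(6.185) = 6.185
  G: 0 + 1(6.185) = 6.185

6.18 lbmol/h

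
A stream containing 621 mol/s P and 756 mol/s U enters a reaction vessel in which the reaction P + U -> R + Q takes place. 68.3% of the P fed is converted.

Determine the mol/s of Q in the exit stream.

P reacted = 0.683 × 621 = 424.1 mol/s; ν_P = −1, so ξ = 424.1/1 = 424.1 mol/s.
Outlet amounts (n = n₀ + ν ξ):
  P: 621 − 1(424.1) = 196.9
  U: 756 − 1(424.1) = 331.9
  R: 0 + 1(424.1) = 424.1
  Q: 0 + 1(424.1) = 424.1

424 mol/s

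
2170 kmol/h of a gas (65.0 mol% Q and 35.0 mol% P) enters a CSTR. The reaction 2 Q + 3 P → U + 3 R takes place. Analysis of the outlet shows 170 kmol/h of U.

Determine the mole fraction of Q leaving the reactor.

For U: n = n₀ + 1ξ → 170 = 0 + 1ξ, giving ξ = 170 kmol/h.
Outlet amounts (n = n₀ + ν ξ):
  Q: 1410 − 2(170) = 1070
  P: 759.5 − 3(170) = 249.5
  U: 0 + 1(170) = 170
  R: 0 + 3(170) = 510
Total out = 2000 kmol/h; y_Q = 1070 / 2000 = 0.5353.

0.535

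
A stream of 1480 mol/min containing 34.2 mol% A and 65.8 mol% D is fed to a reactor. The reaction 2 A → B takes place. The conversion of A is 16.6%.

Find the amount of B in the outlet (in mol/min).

A reacted = 0.166 × 506.2 = 84.02 mol/min; ν_A = −2, so ξ = 84.02/2 = 42.01 mol/min.
Outlet amounts (n = n₀ + ν ξ):
  A: 506.2 − 2(42.01) = 422.1
  B: 0 + 1(42.01) = 42.01
  D: 973.8 (inert)

42 mol/min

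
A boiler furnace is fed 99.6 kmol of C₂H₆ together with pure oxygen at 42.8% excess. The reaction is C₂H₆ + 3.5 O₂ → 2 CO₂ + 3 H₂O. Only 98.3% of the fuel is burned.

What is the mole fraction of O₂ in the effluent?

Stoichiometric O₂ = 3.5 × 99.6 = 348.6 kmol; O₂ fed = 348.6 × 1.428 = 497.8 kmol.
Fuel reacted = 0.983 × 99.6 → ξ = 97.91 kmol.
Outlet (n = n₀ + ν ξ):
  C₂H₆: 99.6 − 1(97.91) = 1.693
  O₂: 497.8 − 3.5(97.91) = 155.1
  CO₂: 0 + 2(97.91) = 195.8
  H₂O: 0 + 3(97.91) = 293.7
Total out = 646.4 kmol; y_O₂ = 155.1 / 646.4 = 0.24.

0.24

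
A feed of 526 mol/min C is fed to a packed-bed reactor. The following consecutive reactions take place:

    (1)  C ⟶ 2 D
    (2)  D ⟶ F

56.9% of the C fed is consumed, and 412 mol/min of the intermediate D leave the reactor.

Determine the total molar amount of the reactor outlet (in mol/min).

Conversion of C: C consumed = 1ξ₁ = 0.569 × 526 → ξ₁ = 299.3 mol/min.
D balance: n_D = 0 + 2ξ₁ − 1ξ₂ = 412 → ξ₂ = (2·299.3 − 412)/1 = 186.6 mol/min.
Outlet amounts (n = n₀ + Σ ν·ξ):
  C: 526 − 1(299.3) = 226.7
  D: 0 + 2(299.3) − 1(186.6) = 412
  F: 0 + 1(186.6) = 186.6
Total out = 226.7 + 412 + 186.6 = 825.3 mol/min.

825 mol/min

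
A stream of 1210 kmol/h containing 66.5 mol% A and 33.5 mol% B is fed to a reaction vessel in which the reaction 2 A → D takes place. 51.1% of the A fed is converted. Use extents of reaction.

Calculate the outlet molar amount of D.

206 kmol/h

A reacted = 0.511 × 804.6 = 411.2 kmol/h; ν_A = −2, so ξ = 411.2/2 = 205.6 kmol/h.
Outlet amounts (n = n₀ + ν ξ):
  A: 804.6 − 2(205.6) = 393.5
  D: 0 + 1(205.6) = 205.6
  B: 405.4 (inert)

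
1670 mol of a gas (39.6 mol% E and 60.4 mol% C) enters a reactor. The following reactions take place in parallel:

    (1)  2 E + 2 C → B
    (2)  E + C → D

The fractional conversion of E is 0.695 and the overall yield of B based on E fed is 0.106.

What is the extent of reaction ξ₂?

ξ₂ = 319 mol

Yield of B: 1ξ₁ / 661.3 = 0.106 → ξ₁ = 70.1 mol.
Conversion of E: 2ξ₁ + 1ξ₂ = 0.695 × 661.3 = 459.6 → ξ₂ = 319.4 mol.
Outlet amounts (n = n₀ + Σ ν·ξ):
  E: 661.3 − 2(70.1) − 1(319.4) = 201.7
  C: 1009 − 2(70.1) − 1(319.4) = 549.1
  B: 0 + 1(70.1) = 70.1
  D: 0 + 1(319.4) = 319.4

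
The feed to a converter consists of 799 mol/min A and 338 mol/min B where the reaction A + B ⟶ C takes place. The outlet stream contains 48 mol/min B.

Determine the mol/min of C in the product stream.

For B: n = n₀ − 1ξ → 48 = 338 − 1ξ, giving ξ = 290 mol/min.
Outlet amounts (n = n₀ + ν ξ):
  A: 799 − 1(290) = 509
  B: 338 − 1(290) = 48
  C: 0 + 1(290) = 290

290 mol/min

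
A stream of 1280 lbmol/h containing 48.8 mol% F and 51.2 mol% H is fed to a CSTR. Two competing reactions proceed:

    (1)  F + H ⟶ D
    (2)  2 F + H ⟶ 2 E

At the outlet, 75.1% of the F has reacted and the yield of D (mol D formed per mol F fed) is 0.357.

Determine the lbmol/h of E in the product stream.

246 lbmol/h

Yield of D: 1ξ₁ / 624.6 = 0.357 → ξ₁ = 223 lbmol/h.
Conversion of F: 1ξ₁ + 2ξ₂ = 0.751 × 624.6 = 469.1 → ξ₂ = 123.1 lbmol/h.
Outlet amounts (n = n₀ + Σ ν·ξ):
  F: 624.6 − 1(223) − 2(123.1) = 155.5
  H: 655.4 − 1(223) − 1(123.1) = 309.3
  D: 0 + 1(223) = 223
  E: 0 + 2(123.1) = 246.1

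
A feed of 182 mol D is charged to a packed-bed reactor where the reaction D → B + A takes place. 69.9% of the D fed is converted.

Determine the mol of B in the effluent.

127 mol

D reacted = 0.699 × 182 = 127.2 mol; ν_D = −1, so ξ = 127.2/1 = 127.2 mol.
Outlet amounts (n = n₀ + ν ξ):
  D: 182 − 1(127.2) = 54.78
  B: 0 + 1(127.2) = 127.2
  A: 0 + 1(127.2) = 127.2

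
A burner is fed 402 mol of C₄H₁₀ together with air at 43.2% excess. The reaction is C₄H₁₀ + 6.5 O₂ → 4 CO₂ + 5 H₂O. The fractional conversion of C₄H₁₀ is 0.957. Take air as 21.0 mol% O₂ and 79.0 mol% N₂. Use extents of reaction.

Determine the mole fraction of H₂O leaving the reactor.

Stoichiometric O₂ = 6.5 × 402 = 2613 mol; O₂ fed = 2613 × 1.432 = 3742 mol.
N₂ fed = 3742 × 79/21 = 14080 mol.
Fuel reacted = 0.957 × 402 → ξ = 384.7 mol.
Outlet (n = n₀ + ν ξ):
  C₄H₁₀: 402 − 1(384.7) = 17.29
  O₂: 3742 − 6.5(384.7) = 1241
  N₂: 14080 (inert)
  CO₂: 0 + 4(384.7) = 1539
  H₂O: 0 + 5(384.7) = 1924
Total out = 18800 mol; y_H₂O = 1924 / 18800 = 0.1023.

0.102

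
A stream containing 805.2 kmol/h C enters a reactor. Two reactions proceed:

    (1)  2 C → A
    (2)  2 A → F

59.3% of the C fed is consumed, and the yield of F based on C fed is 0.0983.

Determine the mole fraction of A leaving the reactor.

Conversion of C: C consumed = 2ξ₁ = 0.593 × 805.2 → ξ₁ = 238.7 kmol/h.
Yield of F: 1ξ₂ / 805.2 = 0.0983 → ξ₂ = 79.15 kmol/h.
Outlet amounts (n = n₀ + Σ ν·ξ):
  C: 805.2 − 2(238.7) = 327.7
  A: 0 + 1(238.7) − 2(79.15) = 80.44
  F: 0 + 1(79.15) = 79.15
Total out = 487.3 kmol/h; y_A = 80.44 / 487.3 = 0.1651.

0.165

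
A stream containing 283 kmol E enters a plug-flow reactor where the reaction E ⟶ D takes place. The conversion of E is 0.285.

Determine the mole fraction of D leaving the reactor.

E reacted = 0.285 × 283 = 80.65 kmol; ν_E = −1, so ξ = 80.65/1 = 80.65 kmol.
Outlet amounts (n = n₀ + ν ξ):
  E: 283 − 1(80.65) = 202.3
  D: 0 + 1(80.65) = 80.65
Total out = 283 kmol; y_D = 80.65 / 283 = 0.285.

0.285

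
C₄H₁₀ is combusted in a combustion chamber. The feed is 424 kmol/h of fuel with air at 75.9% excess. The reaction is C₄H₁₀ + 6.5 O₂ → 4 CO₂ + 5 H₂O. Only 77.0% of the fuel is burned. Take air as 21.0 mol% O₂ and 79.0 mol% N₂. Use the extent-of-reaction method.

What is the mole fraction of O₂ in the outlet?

0.114

Stoichiometric O₂ = 6.5 × 424 = 2756 kmol/h; O₂ fed = 2756 × 1.759 = 4848 kmol/h.
N₂ fed = 4848 × 79/21 = 18240 kmol/h.
Fuel reacted = 0.77 × 424 → ξ = 326.5 kmol/h.
Outlet (n = n₀ + ν ξ):
  C₄H₁₀: 424 − 1(326.5) = 97.52
  O₂: 4848 − 6.5(326.5) = 2726
  N₂: 18240 (inert)
  CO₂: 0 + 4(326.5) = 1306
  H₂O: 0 + 5(326.5) = 1632
Total out = 24000 kmol/h; y_O₂ = 2726 / 24000 = 0.1136.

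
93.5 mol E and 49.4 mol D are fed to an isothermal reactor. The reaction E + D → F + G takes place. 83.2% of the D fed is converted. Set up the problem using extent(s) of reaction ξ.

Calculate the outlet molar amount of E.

52.4 mol

D reacted = 0.832 × 49.4 = 41.1 mol; ν_D = −1, so ξ = 41.1/1 = 41.1 mol.
Outlet amounts (n = n₀ + ν ξ):
  E: 93.5 − 1(41.1) = 52.4
  D: 49.4 − 1(41.1) = 8.299
  F: 0 + 1(41.1) = 41.1
  G: 0 + 1(41.1) = 41.1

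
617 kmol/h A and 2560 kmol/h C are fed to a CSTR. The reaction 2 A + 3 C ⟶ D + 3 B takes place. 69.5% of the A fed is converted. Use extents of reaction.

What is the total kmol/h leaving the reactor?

2960 kmol/h

A reacted = 0.695 × 617 = 428.8 kmol/h; ν_A = −2, so ξ = 428.8/2 = 214.4 kmol/h.
Outlet amounts (n = n₀ + ν ξ):
  A: 617 − 2(214.4) = 188.2
  C: 2560 − 3(214.4) = 1917
  D: 0 + 1(214.4) = 214.4
  B: 0 + 3(214.4) = 643.2
Total out = 188.2 + 1917 + 214.4 + 643.2 = 2963 kmol/h.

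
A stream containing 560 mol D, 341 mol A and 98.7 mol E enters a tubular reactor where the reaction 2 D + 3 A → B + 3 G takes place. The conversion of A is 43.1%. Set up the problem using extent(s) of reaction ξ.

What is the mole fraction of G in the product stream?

A reacted = 0.431 × 341 = 147 mol; ν_A = −3, so ξ = 147/3 = 48.99 mol.
Outlet amounts (n = n₀ + ν ξ):
  D: 560 − 2(48.99) = 462
  A: 341 − 3(48.99) = 194
  B: 0 + 1(48.99) = 48.99
  G: 0 + 3(48.99) = 147
  E: 98.7 (inert)
Total out = 950.7 mol; y_G = 147 / 950.7 = 0.1546.

0.155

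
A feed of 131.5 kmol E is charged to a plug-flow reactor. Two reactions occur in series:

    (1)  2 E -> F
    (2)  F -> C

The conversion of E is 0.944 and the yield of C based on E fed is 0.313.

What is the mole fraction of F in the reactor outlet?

Conversion of E: E consumed = 2ξ₁ = 0.944 × 131.5 → ξ₁ = 62.07 kmol.
Yield of C: 1ξ₂ / 131.5 = 0.313 → ξ₂ = 41.16 kmol.
Outlet amounts (n = n₀ + Σ ν·ξ):
  E: 131.5 − 2(62.07) = 7.364
  F: 0 + 1(62.07) − 1(41.16) = 20.91
  C: 0 + 1(41.16) = 41.16
Total out = 69.43 kmol; y_F = 20.91 / 69.43 = 0.3011.

0.301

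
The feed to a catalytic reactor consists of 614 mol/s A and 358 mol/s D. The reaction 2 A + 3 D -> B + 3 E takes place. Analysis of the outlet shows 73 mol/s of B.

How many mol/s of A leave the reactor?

For B: n = n₀ + 1ξ → 73 = 0 + 1ξ, giving ξ = 73 mol/s.
Outlet amounts (n = n₀ + ν ξ):
  A: 614 − 2(73) = 468
  D: 358 − 3(73) = 139
  B: 0 + 1(73) = 73
  E: 0 + 3(73) = 219

468 mol/s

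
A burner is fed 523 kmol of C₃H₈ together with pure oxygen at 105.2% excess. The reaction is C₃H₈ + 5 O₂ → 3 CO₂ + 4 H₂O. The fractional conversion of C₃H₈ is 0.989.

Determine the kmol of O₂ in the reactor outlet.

Stoichiometric O₂ = 5 × 523 = 2615 kmol; O₂ fed = 2615 × 2.052 = 5366 kmol.
Fuel reacted = 0.989 × 523 → ξ = 517.2 kmol.
Outlet (n = n₀ + ν ξ):
  C₃H₈: 523 − 1(517.2) = 5.753
  O₂: 5366 − 5(517.2) = 2780
  CO₂: 0 + 3(517.2) = 1552
  H₂O: 0 + 4(517.2) = 2069

2780 kmol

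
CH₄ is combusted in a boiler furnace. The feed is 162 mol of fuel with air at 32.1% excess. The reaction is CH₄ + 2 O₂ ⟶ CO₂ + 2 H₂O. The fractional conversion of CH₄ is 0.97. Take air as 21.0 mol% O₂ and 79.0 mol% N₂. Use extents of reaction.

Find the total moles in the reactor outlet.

Stoichiometric O₂ = 2 × 162 = 324 mol; O₂ fed = 324 × 1.321 = 428 mol.
N₂ fed = 428 × 79/21 = 1610 mol.
Fuel reacted = 0.97 × 162 → ξ = 157.1 mol.
Outlet (n = n₀ + ν ξ):
  CH₄: 162 − 1(157.1) = 4.86
  O₂: 428 − 2(157.1) = 113.7
  N₂: 1610 (inert)
  CO₂: 0 + 1(157.1) = 157.1
  H₂O: 0 + 2(157.1) = 314.3
Total out = 4.86 + 113.7 + 1610 + 157.1 + 314.3 = 2200 mol.

2200 mol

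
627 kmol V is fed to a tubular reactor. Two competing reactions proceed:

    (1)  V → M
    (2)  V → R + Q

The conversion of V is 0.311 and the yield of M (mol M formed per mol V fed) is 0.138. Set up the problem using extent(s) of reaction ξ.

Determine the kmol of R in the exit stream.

Yield of M: 1ξ₁ / 627 = 0.138 → ξ₁ = 86.53 kmol.
Conversion of V: 1ξ₁ + 1ξ₂ = 0.311 × 627 = 195 → ξ₂ = 108.5 kmol.
Outlet amounts (n = n₀ + Σ ν·ξ):
  V: 627 − 1(86.53) − 1(108.5) = 432
  M: 0 + 1(86.53) = 86.53
  R: 0 + 1(108.5) = 108.5
  Q: 0 + 1(108.5) = 108.5

108 kmol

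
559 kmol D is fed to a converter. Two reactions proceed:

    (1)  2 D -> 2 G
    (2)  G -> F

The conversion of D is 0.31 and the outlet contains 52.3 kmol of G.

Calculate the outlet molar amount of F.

121 kmol

Conversion of D: D consumed = 2ξ₁ = 0.31 × 559 → ξ₁ = 86.64 kmol.
G balance: n_G = 0 + 2ξ₁ − 1ξ₂ = 52.3 → ξ₂ = (2·86.64 − 52.3)/1 = 121 kmol.
Outlet amounts (n = n₀ + Σ ν·ξ):
  D: 559 − 2(86.64) = 385.7
  G: 0 + 2(86.64) − 1(121) = 52.3
  F: 0 + 1(121) = 121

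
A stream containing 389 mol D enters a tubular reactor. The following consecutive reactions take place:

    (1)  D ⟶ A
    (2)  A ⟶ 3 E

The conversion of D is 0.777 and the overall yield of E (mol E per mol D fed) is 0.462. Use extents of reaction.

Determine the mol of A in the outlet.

242 mol

Conversion of D: D consumed = 1ξ₁ = 0.777 × 389 → ξ₁ = 302.3 mol.
Yield of E: 3ξ₂ / 389 = 0.462 → ξ₂ = 59.91 mol.
Outlet amounts (n = n₀ + Σ ν·ξ):
  D: 389 − 1(302.3) = 86.75
  A: 0 + 1(302.3) − 1(59.91) = 242.3
  E: 0 + 3(59.91) = 179.7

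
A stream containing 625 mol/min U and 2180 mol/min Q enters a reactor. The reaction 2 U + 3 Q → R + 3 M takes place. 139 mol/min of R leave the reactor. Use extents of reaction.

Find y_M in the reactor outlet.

0.156

For R: n = n₀ + 1ξ → 139 = 0 + 1ξ, giving ξ = 139 mol/min.
Outlet amounts (n = n₀ + ν ξ):
  U: 625 − 2(139) = 347
  Q: 2180 − 3(139) = 1763
  R: 0 + 1(139) = 139
  M: 0 + 3(139) = 417
Total out = 2666 mol/min; y_M = 417 / 2666 = 0.1564.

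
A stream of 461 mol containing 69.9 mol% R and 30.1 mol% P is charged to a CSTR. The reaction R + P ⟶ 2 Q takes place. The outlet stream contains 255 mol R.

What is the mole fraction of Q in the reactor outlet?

For R: n = n₀ − 1ξ → 255 = 322.2 − 1ξ, giving ξ = 67.24 mol.
Outlet amounts (n = n₀ + ν ξ):
  R: 322.2 − 1(67.24) = 255
  P: 138.8 − 1(67.24) = 71.52
  Q: 0 + 2(67.24) = 134.5
Total out = 461 mol; y_Q = 134.5 / 461 = 0.2917.

0.292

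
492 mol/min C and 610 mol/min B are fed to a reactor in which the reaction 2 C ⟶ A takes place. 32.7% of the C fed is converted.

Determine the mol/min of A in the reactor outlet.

80.4 mol/min

C reacted = 0.327 × 492 = 160.9 mol/min; ν_C = −2, so ξ = 160.9/2 = 80.44 mol/min.
Outlet amounts (n = n₀ + ν ξ):
  C: 492 − 2(80.44) = 331.1
  A: 0 + 1(80.44) = 80.44
  B: 610 (inert)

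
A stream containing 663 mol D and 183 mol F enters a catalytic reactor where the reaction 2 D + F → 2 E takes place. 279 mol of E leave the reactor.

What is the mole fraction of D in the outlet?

0.544

For E: n = n₀ + 2ξ → 279 = 0 + 2ξ, giving ξ = 139.5 mol.
Outlet amounts (n = n₀ + ν ξ):
  D: 663 − 2(139.5) = 384
  F: 183 − 1(139.5) = 43.5
  E: 0 + 2(139.5) = 279
Total out = 706.5 mol; y_D = 384 / 706.5 = 0.5435.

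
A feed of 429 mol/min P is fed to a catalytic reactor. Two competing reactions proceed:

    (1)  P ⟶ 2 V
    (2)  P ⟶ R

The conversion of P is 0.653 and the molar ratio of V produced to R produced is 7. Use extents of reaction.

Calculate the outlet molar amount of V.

Conversion of P: P consumed = 0.653 × 429 = 280.1 mol/min = 1ξ₁ + 1ξ₂.
Selectivity: 2ξ₁ / (1ξ₂) = 7 → ξ₁ = 3.5 ξ₂.
Substitute: (1·3.5 + 1) ξ₂ = 280.1 → ξ₂ = 62.25 mol/min, ξ₁ = 217.9 mol/min.
Outlet amounts (n = n₀ + Σ ν·ξ):
  P: 429 − 1(217.9) − 1(62.25) = 148.9
  V: 0 + 2(217.9) = 435.8
  R: 0 + 1(62.25) = 62.25

436 mol/min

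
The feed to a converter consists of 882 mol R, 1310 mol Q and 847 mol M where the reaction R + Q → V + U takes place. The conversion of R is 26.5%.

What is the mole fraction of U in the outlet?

R reacted = 0.265 × 882 = 233.7 mol; ν_R = −1, so ξ = 233.7/1 = 233.7 mol.
Outlet amounts (n = n₀ + ν ξ):
  R: 882 − 1(233.7) = 648.3
  Q: 1310 − 1(233.7) = 1076
  V: 0 + 1(233.7) = 233.7
  U: 0 + 1(233.7) = 233.7
  M: 847 (inert)
Total out = 3039 mol; y_U = 233.7 / 3039 = 0.07691.

0.0769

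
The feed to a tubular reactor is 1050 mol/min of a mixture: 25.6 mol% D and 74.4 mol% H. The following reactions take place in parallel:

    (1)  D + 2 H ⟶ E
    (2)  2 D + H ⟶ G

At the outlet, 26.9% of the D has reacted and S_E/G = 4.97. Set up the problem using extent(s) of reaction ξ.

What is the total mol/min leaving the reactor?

Conversion of D: D consumed = 0.269 × 268.8 = 72.31 mol/min = 1ξ₁ + 2ξ₂.
Selectivity: 1ξ₁ / (1ξ₂) = 4.97 → ξ₁ = 4.97 ξ₂.
Substitute: (1·4.97 + 2) ξ₂ = 72.31 → ξ₂ = 10.37 mol/min, ξ₁ = 51.56 mol/min.
Outlet amounts (n = n₀ + Σ ν·ξ):
  D: 268.8 − 1(51.56) − 2(10.37) = 196.5
  H: 781.2 − 2(51.56) − 1(10.37) = 667.7
  E: 0 + 1(51.56) = 51.56
  G: 0 + 1(10.37) = 10.37
Total out = 196.5 + 667.7 + 51.56 + 10.37 = 926.1 mol/min.

926 mol/min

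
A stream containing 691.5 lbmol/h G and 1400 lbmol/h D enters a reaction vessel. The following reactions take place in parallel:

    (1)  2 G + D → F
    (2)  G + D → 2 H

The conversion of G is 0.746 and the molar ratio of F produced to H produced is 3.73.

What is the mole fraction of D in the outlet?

Conversion of G: G consumed = 0.746 × 691.5 = 515.9 lbmol/h = 2ξ₁ + 1ξ₂.
Selectivity: 1ξ₁ / (2ξ₂) = 3.73 → ξ₁ = 7.46 ξ₂.
Substitute: (2·7.46 + 1) ξ₂ = 515.9 → ξ₂ = 32.4 lbmol/h, ξ₁ = 241.7 lbmol/h.
Outlet amounts (n = n₀ + Σ ν·ξ):
  G: 691.5 − 2(241.7) − 1(32.4) = 175.6
  D: 1400 − 1(241.7) − 1(32.4) = 1126
  F: 0 + 1(241.7) = 241.7
  H: 0 + 2(32.4) = 64.81
Total out = 1608 lbmol/h; y_D = 1126 / 1608 = 0.7001.

0.7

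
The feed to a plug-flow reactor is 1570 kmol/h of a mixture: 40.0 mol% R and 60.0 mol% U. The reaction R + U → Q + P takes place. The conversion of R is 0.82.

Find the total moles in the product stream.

R reacted = 0.82 × 628 = 515 kmol/h; ν_R = −1, so ξ = 515/1 = 515 kmol/h.
Outlet amounts (n = n₀ + ν ξ):
  R: 628 − 1(515) = 113
  U: 942 − 1(515) = 427
  Q: 0 + 1(515) = 515
  P: 0 + 1(515) = 515
Total out = 113 + 427 + 515 + 515 = 1570 kmol/h.

1570 kmol/h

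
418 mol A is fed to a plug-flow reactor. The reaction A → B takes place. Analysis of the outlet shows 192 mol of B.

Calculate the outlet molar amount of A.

For B: n = n₀ + 1ξ → 192 = 0 + 1ξ, giving ξ = 192 mol.
Outlet amounts (n = n₀ + ν ξ):
  A: 418 − 1(192) = 226
  B: 0 + 1(192) = 192

226 mol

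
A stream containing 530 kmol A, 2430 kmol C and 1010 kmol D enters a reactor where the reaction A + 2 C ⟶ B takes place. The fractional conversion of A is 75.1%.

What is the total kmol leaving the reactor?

3170 kmol

A reacted = 0.751 × 530 = 398 kmol; ν_A = −1, so ξ = 398/1 = 398 kmol.
Outlet amounts (n = n₀ + ν ξ):
  A: 530 − 1(398) = 132
  C: 2430 − 2(398) = 1634
  B: 0 + 1(398) = 398
  D: 1010 (inert)
Total out = 132 + 1634 + 398 + 1010 = 3174 kmol.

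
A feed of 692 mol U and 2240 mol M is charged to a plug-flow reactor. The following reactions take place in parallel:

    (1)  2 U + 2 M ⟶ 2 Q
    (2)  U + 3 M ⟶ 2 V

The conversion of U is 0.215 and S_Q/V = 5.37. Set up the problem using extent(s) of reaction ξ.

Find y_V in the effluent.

0.00915

Conversion of U: U consumed = 0.215 × 692 = 148.8 mol = 2ξ₁ + 1ξ₂.
Selectivity: 2ξ₁ / (2ξ₂) = 5.37 → ξ₁ = 5.37 ξ₂.
Substitute: (2·5.37 + 1) ξ₂ = 148.8 → ξ₂ = 12.67 mol, ξ₁ = 68.05 mol.
Outlet amounts (n = n₀ + Σ ν·ξ):
  U: 692 − 2(68.05) − 1(12.67) = 543.2
  M: 2240 − 2(68.05) − 3(12.67) = 2066
  Q: 0 + 2(68.05) = 136.1
  V: 0 + 2(12.67) = 25.35
Total out = 2771 mol; y_V = 25.35 / 2771 = 0.009148.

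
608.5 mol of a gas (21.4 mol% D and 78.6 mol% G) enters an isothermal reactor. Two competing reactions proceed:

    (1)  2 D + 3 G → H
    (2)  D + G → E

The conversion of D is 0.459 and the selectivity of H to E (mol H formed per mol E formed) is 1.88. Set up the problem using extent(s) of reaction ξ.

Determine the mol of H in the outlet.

Conversion of D: D consumed = 0.459 × 130.2 = 59.77 mol = 2ξ₁ + 1ξ₂.
Selectivity: 1ξ₁ / (1ξ₂) = 1.88 → ξ₁ = 1.88 ξ₂.
Substitute: (2·1.88 + 1) ξ₂ = 59.77 → ξ₂ = 12.56 mol, ξ₁ = 23.61 mol.
Outlet amounts (n = n₀ + Σ ν·ξ):
  D: 130.2 − 2(23.61) − 1(12.56) = 70.45
  G: 478.3 − 3(23.61) − 1(12.56) = 394.9
  H: 0 + 1(23.61) = 23.61
  E: 0 + 1(12.56) = 12.56

23.6 mol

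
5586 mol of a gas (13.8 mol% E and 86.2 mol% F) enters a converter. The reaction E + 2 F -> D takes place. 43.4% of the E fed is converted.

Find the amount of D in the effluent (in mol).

335 mol

E reacted = 0.434 × 770.9 = 334.6 mol; ν_E = −1, so ξ = 334.6/1 = 334.6 mol.
Outlet amounts (n = n₀ + ν ξ):
  E: 770.9 − 1(334.6) = 436.3
  F: 4815 − 2(334.6) = 4146
  D: 0 + 1(334.6) = 334.6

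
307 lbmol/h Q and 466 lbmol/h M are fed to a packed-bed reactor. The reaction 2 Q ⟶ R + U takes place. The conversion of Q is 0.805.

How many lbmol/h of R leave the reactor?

124 lbmol/h

Q reacted = 0.805 × 307 = 247.1 lbmol/h; ν_Q = −2, so ξ = 247.1/2 = 123.6 lbmol/h.
Outlet amounts (n = n₀ + ν ξ):
  Q: 307 − 2(123.6) = 59.86
  R: 0 + 1(123.6) = 123.6
  U: 0 + 1(123.6) = 123.6
  M: 466 (inert)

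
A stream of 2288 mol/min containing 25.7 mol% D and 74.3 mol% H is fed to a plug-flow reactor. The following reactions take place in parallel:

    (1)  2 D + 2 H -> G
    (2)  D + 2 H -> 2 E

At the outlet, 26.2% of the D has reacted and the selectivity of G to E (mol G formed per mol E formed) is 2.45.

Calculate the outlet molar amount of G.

Conversion of D: D consumed = 0.262 × 588 = 154.1 mol/min = 2ξ₁ + 1ξ₂.
Selectivity: 1ξ₁ / (2ξ₂) = 2.45 → ξ₁ = 4.9 ξ₂.
Substitute: (2·4.9 + 1) ξ₂ = 154.1 → ξ₂ = 14.26 mol/min, ξ₁ = 69.9 mol/min.
Outlet amounts (n = n₀ + Σ ν·ξ):
  D: 588 − 2(69.9) − 1(14.26) = 434
  H: 1700 − 2(69.9) − 2(14.26) = 1532
  G: 0 + 1(69.9) = 69.9
  E: 0 + 2(14.26) = 28.53

69.9 mol/min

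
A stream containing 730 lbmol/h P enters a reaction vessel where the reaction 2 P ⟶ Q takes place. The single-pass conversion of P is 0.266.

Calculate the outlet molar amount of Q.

97.1 lbmol/h

P reacted = 0.266 × 730 = 194.2 lbmol/h; ν_P = −2, so ξ = 194.2/2 = 97.09 lbmol/h.
Outlet amounts (n = n₀ + ν ξ):
  P: 730 − 2(97.09) = 535.8
  Q: 0 + 1(97.09) = 97.09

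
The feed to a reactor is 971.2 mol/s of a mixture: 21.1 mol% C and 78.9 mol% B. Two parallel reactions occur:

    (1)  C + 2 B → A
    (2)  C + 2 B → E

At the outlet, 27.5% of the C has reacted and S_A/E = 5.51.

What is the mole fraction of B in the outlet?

Conversion of C: C consumed = 0.275 × 204.9 = 56.35 mol/s = 1ξ₁ + 1ξ₂.
Selectivity: 1ξ₁ / (1ξ₂) = 5.51 → ξ₁ = 5.51 ξ₂.
Substitute: (1·5.51 + 1) ξ₂ = 56.35 → ξ₂ = 8.657 mol/s, ξ₁ = 47.7 mol/s.
Outlet amounts (n = n₀ + Σ ν·ξ):
  C: 204.9 − 1(47.7) − 1(8.657) = 148.6
  B: 766.3 − 2(47.7) − 2(8.657) = 653.6
  A: 0 + 1(47.7) = 47.7
  E: 0 + 1(8.657) = 8.657
Total out = 858.5 mol/s; y_B = 653.6 / 858.5 = 0.7613.

0.761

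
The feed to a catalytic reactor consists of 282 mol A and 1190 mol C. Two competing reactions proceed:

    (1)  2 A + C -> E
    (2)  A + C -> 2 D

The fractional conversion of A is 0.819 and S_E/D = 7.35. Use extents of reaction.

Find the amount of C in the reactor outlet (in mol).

Conversion of A: A consumed = 0.819 × 282 = 231 mol = 2ξ₁ + 1ξ₂.
Selectivity: 1ξ₁ / (2ξ₂) = 7.35 → ξ₁ = 14.7 ξ₂.
Substitute: (2·14.7 + 1) ξ₂ = 231 → ξ₂ = 7.597 mol, ξ₁ = 111.7 mol.
Outlet amounts (n = n₀ + Σ ν·ξ):
  A: 282 − 2(111.7) − 1(7.597) = 51.04
  C: 1190 − 1(111.7) − 1(7.597) = 1071
  E: 0 + 1(111.7) = 111.7
  D: 0 + 2(7.597) = 15.19

1070 mol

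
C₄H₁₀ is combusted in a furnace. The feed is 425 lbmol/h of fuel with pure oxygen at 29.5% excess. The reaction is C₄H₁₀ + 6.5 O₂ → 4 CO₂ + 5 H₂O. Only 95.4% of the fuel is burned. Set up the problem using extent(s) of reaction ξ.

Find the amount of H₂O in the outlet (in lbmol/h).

Stoichiometric O₂ = 6.5 × 425 = 2762 lbmol/h; O₂ fed = 2762 × 1.295 = 3577 lbmol/h.
Fuel reacted = 0.954 × 425 → ξ = 405.4 lbmol/h.
Outlet (n = n₀ + ν ξ):
  C₄H₁₀: 425 − 1(405.4) = 19.55
  O₂: 3577 − 6.5(405.4) = 942
  CO₂: 0 + 4(405.4) = 1622
  H₂O: 0 + 5(405.4) = 2027

2030 lbmol/h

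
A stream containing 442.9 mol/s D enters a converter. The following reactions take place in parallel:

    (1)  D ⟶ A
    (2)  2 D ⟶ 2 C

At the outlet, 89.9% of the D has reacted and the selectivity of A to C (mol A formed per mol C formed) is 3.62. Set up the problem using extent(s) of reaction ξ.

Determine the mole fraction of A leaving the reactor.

0.704

Conversion of D: D consumed = 0.899 × 442.9 = 398.2 mol/s = 1ξ₁ + 2ξ₂.
Selectivity: 1ξ₁ / (2ξ₂) = 3.62 → ξ₁ = 7.24 ξ₂.
Substitute: (1·7.24 + 2) ξ₂ = 398.2 → ξ₂ = 43.09 mol/s, ξ₁ = 312 mol/s.
Outlet amounts (n = n₀ + Σ ν·ξ):
  D: 442.9 − 1(312) − 2(43.09) = 44.73
  A: 0 + 1(312) = 312
  C: 0 + 2(43.09) = 86.18
Total out = 442.9 mol/s; y_A = 312 / 442.9 = 0.7044.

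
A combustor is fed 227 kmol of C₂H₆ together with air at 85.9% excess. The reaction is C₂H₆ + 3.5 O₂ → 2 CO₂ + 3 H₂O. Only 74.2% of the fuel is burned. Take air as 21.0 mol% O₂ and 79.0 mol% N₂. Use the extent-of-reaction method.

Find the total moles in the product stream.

Stoichiometric O₂ = 3.5 × 227 = 794.5 kmol; O₂ fed = 794.5 × 1.859 = 1477 kmol.
N₂ fed = 1477 × 79/21 = 5556 kmol.
Fuel reacted = 0.742 × 227 → ξ = 168.4 kmol.
Outlet (n = n₀ + ν ξ):
  C₂H₆: 227 − 1(168.4) = 58.57
  O₂: 1477 − 3.5(168.4) = 887.5
  N₂: 5556 (inert)
  CO₂: 0 + 2(168.4) = 336.9
  H₂O: 0 + 3(168.4) = 505.3
Total out = 58.57 + 887.5 + 5556 + 336.9 + 505.3 = 7344 kmol.

7340 kmol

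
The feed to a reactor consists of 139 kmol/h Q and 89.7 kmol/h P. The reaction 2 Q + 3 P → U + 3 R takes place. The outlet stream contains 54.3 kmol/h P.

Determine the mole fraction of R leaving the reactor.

For P: n = n₀ − 3ξ → 54.3 = 89.7 − 3ξ, giving ξ = 11.8 kmol/h.
Outlet amounts (n = n₀ + ν ξ):
  Q: 139 − 2(11.8) = 115.4
  P: 89.7 − 3(11.8) = 54.3
  U: 0 + 1(11.8) = 11.8
  R: 0 + 3(11.8) = 35.4
Total out = 216.9 kmol/h; y_R = 35.4 / 216.9 = 0.1632.

0.163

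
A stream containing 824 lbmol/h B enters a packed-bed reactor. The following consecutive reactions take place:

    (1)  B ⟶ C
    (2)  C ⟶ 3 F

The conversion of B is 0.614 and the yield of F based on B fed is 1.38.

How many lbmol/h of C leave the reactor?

Conversion of B: B consumed = 1ξ₁ = 0.614 × 824 → ξ₁ = 505.9 lbmol/h.
Yield of F: 3ξ₂ / 824 = 1.38 → ξ₂ = 379 lbmol/h.
Outlet amounts (n = n₀ + Σ ν·ξ):
  B: 824 − 1(505.9) = 318.1
  C: 0 + 1(505.9) − 1(379) = 126.9
  F: 0 + 3(379) = 1137

127 lbmol/h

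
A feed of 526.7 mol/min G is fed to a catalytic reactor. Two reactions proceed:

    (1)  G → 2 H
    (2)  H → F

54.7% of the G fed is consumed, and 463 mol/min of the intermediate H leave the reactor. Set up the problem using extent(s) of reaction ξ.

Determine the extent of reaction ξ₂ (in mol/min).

ξ₂ = 113 mol/min

Conversion of G: G consumed = 1ξ₁ = 0.547 × 526.7 → ξ₁ = 288.1 mol/min.
H balance: n_H = 0 + 2ξ₁ − 1ξ₂ = 463 → ξ₂ = (2·288.1 − 463)/1 = 113.2 mol/min.
Outlet amounts (n = n₀ + Σ ν·ξ):
  G: 526.7 − 1(288.1) = 238.6
  H: 0 + 2(288.1) − 1(113.2) = 463
  F: 0 + 1(113.2) = 113.2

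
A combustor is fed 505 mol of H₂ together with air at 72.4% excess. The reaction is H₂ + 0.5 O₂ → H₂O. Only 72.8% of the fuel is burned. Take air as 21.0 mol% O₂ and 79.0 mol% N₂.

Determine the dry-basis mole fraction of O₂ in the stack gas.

0.124

Stoichiometric O₂ = 0.5 × 505 = 252.5 mol; O₂ fed = 252.5 × 1.724 = 435.3 mol.
N₂ fed = 435.3 × 79/21 = 1638 mol.
Fuel reacted = 0.728 × 505 → ξ = 367.6 mol.
Outlet (n = n₀ + ν ξ):
  H₂: 505 − 1(367.6) = 137.4
  O₂: 435.3 − 0.5(367.6) = 251.5
  N₂: 1638 (inert)
  H₂O: 0 + 1(367.6) = 367.6
Dry total = 2026 mol; y_O₂ (dry) = 251.5 / 2026 = 0.1241.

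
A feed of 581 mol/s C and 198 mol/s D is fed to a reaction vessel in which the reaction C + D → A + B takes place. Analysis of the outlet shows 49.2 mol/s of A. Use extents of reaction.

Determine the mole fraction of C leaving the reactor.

For A: n = n₀ + 1ξ → 49.2 = 0 + 1ξ, giving ξ = 49.2 mol/s.
Outlet amounts (n = n₀ + ν ξ):
  C: 581 − 1(49.2) = 531.8
  D: 198 − 1(49.2) = 148.8
  A: 0 + 1(49.2) = 49.2
  B: 0 + 1(49.2) = 49.2
Total out = 779 mol/s; y_C = 531.8 / 779 = 0.6827.

0.683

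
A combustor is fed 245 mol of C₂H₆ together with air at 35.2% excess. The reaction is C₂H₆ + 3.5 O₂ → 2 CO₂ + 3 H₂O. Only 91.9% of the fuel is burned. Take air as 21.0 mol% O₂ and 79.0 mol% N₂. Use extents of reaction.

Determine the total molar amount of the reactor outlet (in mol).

5880 mol

Stoichiometric O₂ = 3.5 × 245 = 857.5 mol; O₂ fed = 857.5 × 1.352 = 1159 mol.
N₂ fed = 1159 × 79/21 = 4361 mol.
Fuel reacted = 0.919 × 245 → ξ = 225.2 mol.
Outlet (n = n₀ + ν ξ):
  C₂H₆: 245 − 1(225.2) = 19.84
  O₂: 1159 − 3.5(225.2) = 371.3
  N₂: 4361 (inert)
  CO₂: 0 + 2(225.2) = 450.3
  H₂O: 0 + 3(225.2) = 675.5
Total out = 19.84 + 371.3 + 4361 + 450.3 + 675.5 = 5878 mol.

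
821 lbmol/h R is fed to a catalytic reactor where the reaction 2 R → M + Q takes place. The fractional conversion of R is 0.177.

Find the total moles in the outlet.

R reacted = 0.177 × 821 = 145.3 lbmol/h; ν_R = −2, so ξ = 145.3/2 = 72.66 lbmol/h.
Outlet amounts (n = n₀ + ν ξ):
  R: 821 − 2(72.66) = 675.7
  M: 0 + 1(72.66) = 72.66
  Q: 0 + 1(72.66) = 72.66
Total out = 675.7 + 72.66 + 72.66 = 821 lbmol/h.

821 lbmol/h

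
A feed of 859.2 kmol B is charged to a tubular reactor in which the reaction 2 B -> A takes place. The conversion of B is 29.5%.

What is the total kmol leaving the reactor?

732 kmol

B reacted = 0.295 × 859.2 = 253.5 kmol; ν_B = −2, so ξ = 253.5/2 = 126.7 kmol.
Outlet amounts (n = n₀ + ν ξ):
  B: 859.2 − 2(126.7) = 605.7
  A: 0 + 1(126.7) = 126.7
Total out = 605.7 + 126.7 = 732.5 kmol.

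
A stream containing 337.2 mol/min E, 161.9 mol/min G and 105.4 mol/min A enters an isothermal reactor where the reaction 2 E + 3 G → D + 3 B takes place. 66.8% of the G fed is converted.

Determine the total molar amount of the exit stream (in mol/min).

G reacted = 0.668 × 161.9 = 108.1 mol/min; ν_G = −3, so ξ = 108.1/3 = 36.05 mol/min.
Outlet amounts (n = n₀ + ν ξ):
  E: 337.2 − 2(36.05) = 265.1
  G: 161.9 − 3(36.05) = 53.75
  D: 0 + 1(36.05) = 36.05
  B: 0 + 3(36.05) = 108.1
  A: 105.4 (inert)
Total out = 265.1 + 53.75 + 36.05 + 108.1 + 105.4 = 568.5 mol/min.

568 mol/min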